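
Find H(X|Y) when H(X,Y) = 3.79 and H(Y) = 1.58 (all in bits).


H(X|Y) = H(X,Y) - H(Y) = 3.79 - 1.58 = 2.21

2.21 bits


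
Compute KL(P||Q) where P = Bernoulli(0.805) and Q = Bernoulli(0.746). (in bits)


KL = p*log2(p/q) + (1-p)*log2((1-p)/(1-q)) = 0.805*log2(0.805/0.746) + 0.195*log2(0.195/0.254) = 0.014

0.014 bits


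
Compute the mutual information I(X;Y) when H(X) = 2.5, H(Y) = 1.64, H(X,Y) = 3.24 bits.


I(X;Y) = H(X) + H(Y) - H(X,Y) = 2.5 + 1.64 - 3.24 = 0.9

0.9 bits


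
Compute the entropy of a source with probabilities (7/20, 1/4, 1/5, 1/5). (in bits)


H = -sum(p_i * log2(p_i)). Terms: -(7/20)*log2(7/20) = 0.530101; -(1/4)*log2(1/4) = 0.500000; -(1/5)*log2(1/5) = 0.464386; -(1/5)*log2(1/5) = 0.464386. H = 0.530101 + 0.500000 + 0.464386 + 0.464386 = 1.9589

1.9589 bits


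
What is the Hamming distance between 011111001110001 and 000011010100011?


Count differing positions: . ^ ^ ^ . . . ^ ^ . ^ . . ^ . = 7 differences

7


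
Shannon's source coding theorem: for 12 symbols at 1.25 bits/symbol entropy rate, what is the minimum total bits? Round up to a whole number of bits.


Minimum bits >= n * H = 12 * 1.25 = 15.0, rounded up to a whole number of bits = 15

15 bits


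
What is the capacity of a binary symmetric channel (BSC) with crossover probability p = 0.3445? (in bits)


H(p) = -p*log2(p) - (1-p)*log2(1-p) = -0.3445*log2(0.3445) - 0.6555*log2(0.6555) = 0.529643 + 0.399417 = 0.9291. C = 1 - H(p) = 1 - 0.9291 = 0.0709

0.0709 bits


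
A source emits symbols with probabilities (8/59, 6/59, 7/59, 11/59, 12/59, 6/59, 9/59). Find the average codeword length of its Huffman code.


Huffman construction (repeatedly merge the two least-probable nodes; each merge adds 1 bit to every symbol beneath it): 6/59 + 6/59 = 12/59; 7/59 + 8/59 = 15/59; 9/59 + 11/59 = 20/59; 12/59 + 12/59 = 24/59; 15/59 + 20/59 = 35/59; 24/59 + 35/59 = 1. Resulting codeword lengths (in the order the probabilities were given): (3, 3, 3, 3, 2, 3, 3). L_avg = sum(p_i * l_i) = 8/59*3 + 6/59*3 + 7/59*3 + 11/59*3 + 12/59*2 + 6/59*3 + 9/59*3 = 165/59 = 2.7966

2.7966 bits


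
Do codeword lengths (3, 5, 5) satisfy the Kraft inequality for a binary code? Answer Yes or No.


Kraft sum = sum(2^(-l_i)) = 0.1875, need <= 1. Result: satisfied (a binary prefix-free code with these lengths exists)

Yes


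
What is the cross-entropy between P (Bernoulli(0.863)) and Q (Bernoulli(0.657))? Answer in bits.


H(P,Q) = -p*log2(q) - (1-p)*log2(1-q). -0.863*log2(0.657) = 0.523008; -0.137*log2(0.343) = 0.211490. H(P,Q) = 0.523008 + 0.211490 = 0.7345

0.7345 bits


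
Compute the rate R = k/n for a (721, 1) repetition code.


Rate = k/n = 1/721

1/721


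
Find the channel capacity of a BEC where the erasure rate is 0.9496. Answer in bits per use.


C = 1 - epsilon = 1 - 0.9496 = 0.0504

0.0504 bits


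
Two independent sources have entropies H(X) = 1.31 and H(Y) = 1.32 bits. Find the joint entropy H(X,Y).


For independent variables, H(X,Y) = H(X) + H(Y) = 1.31 + 1.32 = 2.63

2.63 bits


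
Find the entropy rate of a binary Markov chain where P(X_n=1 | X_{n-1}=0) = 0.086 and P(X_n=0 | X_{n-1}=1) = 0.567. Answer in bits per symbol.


Stationary distribution: pi_0 = p10/(p01+p10) = 0.8683, pi_1 = 0.1317. Entropy rate H' = pi_0*H(p01) + pi_1*H(p10) = 0.8683*0.423 + 0.1317*0.987 = 0.4973

0.4973 bits/symbol


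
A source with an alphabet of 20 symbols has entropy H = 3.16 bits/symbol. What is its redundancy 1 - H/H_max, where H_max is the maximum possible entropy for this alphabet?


H_max = log2(K) = log2(20) = 4.3219 bits/symbol. Redundancy = 1 - H/H_max = 1 - 3.16/4.3219 = 1 - 0.7312 = 0.2688

0.2688


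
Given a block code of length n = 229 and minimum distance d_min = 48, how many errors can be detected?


Detection capability = d_min - 1 = 48 - 1 = 47

47 errors


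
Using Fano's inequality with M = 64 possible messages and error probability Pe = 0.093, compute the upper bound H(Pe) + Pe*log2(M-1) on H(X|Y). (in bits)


H(Pe) = -Pe*log2(Pe) - (1-Pe)*log2(1-Pe) = -0.093*log2(0.093) - 0.907*log2(0.907) = 0.318676 + 0.127729 = 0.4464. Pe*log2(M-1) = 0.093*log2(63) = 0.555887. Bound = H(Pe) + Pe*log2(M-1) = 0.318676 + 0.127729 + 0.555887 = 1.0023

1.0023 bits


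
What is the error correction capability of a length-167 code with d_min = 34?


Correction capability = floor((d-1)/2) = floor((34-1)/2) = 16

16 errors


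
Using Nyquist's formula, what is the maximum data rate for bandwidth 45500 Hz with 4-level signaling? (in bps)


Rate = 2 * B * log2(M) = 2 * 45500 * 2.0 = 182000.0

182000.0 bps


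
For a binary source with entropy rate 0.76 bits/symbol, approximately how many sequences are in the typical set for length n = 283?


log2|A_typical| = nH = 283 * 0.76 = 215.08, so |A_typical| ~ 2^215.08 = 5.566e+64

5.566e+64


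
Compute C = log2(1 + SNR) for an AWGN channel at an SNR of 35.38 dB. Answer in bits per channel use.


SNR_linear = 10^(35.38/10) = 3451.4374; C = log2(1 + SNR_linear) = log2(1 + 3451.4374) = 11.7534

11.7534 bits/channel use


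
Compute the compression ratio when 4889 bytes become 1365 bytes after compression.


Ratio = original / compressed = 4889 / 1365 = 3.5817

3.5817


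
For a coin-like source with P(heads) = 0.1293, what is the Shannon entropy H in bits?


H = -p*log2(p) - (1-p)*log2(1-p). -0.1293*log2(0.1293) = 0.381591; -0.8707*log2(0.8707) = 0.173924. H = 0.381591 + 0.173924 = 0.5555

0.5555 bits


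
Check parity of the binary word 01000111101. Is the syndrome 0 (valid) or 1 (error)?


Syndrome = XOR of all bits = 0 XOR 1 XOR 0 XOR 0 XOR 0 XOR 1 XOR 1 XOR 1 XOR 1 XOR 0 XOR 1 = 0

0


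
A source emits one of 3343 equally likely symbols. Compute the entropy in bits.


H = log2(n) = log2(3343) = 11.7069

11.7069 bits


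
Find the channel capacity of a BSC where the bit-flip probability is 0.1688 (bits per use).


H(p) = -p*log2(p) - (1-p)*log2(1-p) = -0.1688*log2(0.1688) - 0.8312*log2(0.8312) = 0.433244 + 0.221708 = 0.655. C = 1 - H(p) = 1 - 0.655 = 0.345

0.345 bits


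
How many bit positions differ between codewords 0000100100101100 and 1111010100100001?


Count differing positions: ^ ^ ^ ^ ^ ^ . . . . . . ^ ^ . ^ = 9 differences

9


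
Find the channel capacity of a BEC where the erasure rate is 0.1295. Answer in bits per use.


C = 1 - epsilon = 1 - 0.1295 = 0.8705

0.8705 bits


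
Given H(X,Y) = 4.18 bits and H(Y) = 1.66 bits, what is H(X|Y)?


H(X|Y) = H(X,Y) - H(Y) = 4.18 - 1.66 = 2.52

2.52 bits


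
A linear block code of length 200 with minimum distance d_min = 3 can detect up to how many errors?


Detection capability = d_min - 1 = 3 - 1 = 2

2 errors


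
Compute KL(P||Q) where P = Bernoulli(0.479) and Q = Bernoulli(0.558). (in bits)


KL = p*log2(p/q) + (1-p)*log2((1-p)/(1-q)) = 0.479*log2(0.479/0.558) + 0.521*log2(0.521/0.442) = 0.0181

0.0181 bits


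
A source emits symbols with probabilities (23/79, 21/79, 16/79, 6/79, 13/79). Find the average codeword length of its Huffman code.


Huffman construction (repeatedly merge the two least-probable nodes; each merge adds 1 bit to every symbol beneath it): 6/79 + 13/79 = 19/79; 16/79 + 19/79 = 35/79; 21/79 + 23/79 = 44/79; 35/79 + 44/79 = 1. Resulting codeword lengths (in the order the probabilities were given): (2, 2, 2, 3, 3). L_avg = sum(p_i * l_i) = 23/79*2 + 21/79*2 + 16/79*2 + 6/79*3 + 13/79*3 = 177/79 = 2.2405

2.2405 bits


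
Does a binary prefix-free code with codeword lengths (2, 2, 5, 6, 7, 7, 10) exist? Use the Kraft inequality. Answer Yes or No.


Kraft sum = sum(2^(-l_i)) = 0.5635, need <= 1. Result: satisfied (a binary prefix-free code with these lengths exists)

Yes


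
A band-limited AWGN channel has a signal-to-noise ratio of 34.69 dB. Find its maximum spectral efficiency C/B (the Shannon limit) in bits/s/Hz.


SNR_linear = 10^(34.69/10) = 2944.4216; C/B = log2(1 + SNR_linear) = log2(1 + 2944.4216) = 11.5243

11.5243 bits/s/Hz


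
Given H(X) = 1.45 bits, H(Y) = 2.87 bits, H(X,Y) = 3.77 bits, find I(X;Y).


I(X;Y) = H(X) + H(Y) - H(X,Y) = 1.45 + 2.87 - 3.77 = 0.55

0.55 bits


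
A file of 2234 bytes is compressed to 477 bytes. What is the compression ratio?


Ratio = original / compressed = 2234 / 477 = 4.6834

4.6834


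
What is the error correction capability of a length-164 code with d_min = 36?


Correction capability = floor((d-1)/2) = floor((36-1)/2) = 17

17 errors


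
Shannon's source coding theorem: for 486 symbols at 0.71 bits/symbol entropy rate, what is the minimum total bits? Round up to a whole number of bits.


Minimum bits >= n * H = 486 * 0.71 = 345.06, rounded up to a whole number of bits = 346

346 bits


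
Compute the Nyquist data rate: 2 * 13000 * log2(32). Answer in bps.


Rate = 2 * B * log2(M) = 2 * 13000 * 5.0 = 130000.0

130000.0 bps


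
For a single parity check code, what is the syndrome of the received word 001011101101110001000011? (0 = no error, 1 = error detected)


Syndrome = XOR of all bits = 0 XOR 0 XOR 1 XOR 0 XOR 1 XOR 1 XOR 1 XOR 0 XOR 1 XOR 1 XOR 0 XOR 1 XOR 1 XOR 1 XOR 0 XOR 0 XOR 0 XOR 1 XOR 0 XOR 0 XOR 0 XOR 0 XOR 1 XOR 1 = 0

0


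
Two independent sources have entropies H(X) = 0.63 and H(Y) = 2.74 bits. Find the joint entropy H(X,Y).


For independent variables, H(X,Y) = H(X) + H(Y) = 0.63 + 2.74 = 3.37

3.37 bits


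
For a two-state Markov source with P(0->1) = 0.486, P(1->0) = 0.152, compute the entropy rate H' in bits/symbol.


Stationary distribution: pi_0 = p10/(p01+p10) = 0.2382, pi_1 = 0.7618. Entropy rate H' = pi_0*H(p01) + pi_1*H(p10) = 0.2382*0.9994 + 0.7618*0.6148 = 0.7065

0.7065 bits/symbol


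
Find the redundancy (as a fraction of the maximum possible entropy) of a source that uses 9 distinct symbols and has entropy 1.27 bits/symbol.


H_max = log2(K) = log2(9) = 3.1699 bits/symbol. Redundancy = 1 - H/H_max = 1 - 1.27/3.1699 = 1 - 0.4006 = 0.5994

0.5994


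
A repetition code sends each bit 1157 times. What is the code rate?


Rate = k/n = 1/1157

1/1157


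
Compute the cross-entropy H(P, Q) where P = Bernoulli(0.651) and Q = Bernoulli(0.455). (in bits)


H(P,Q) = -p*log2(q) - (1-p)*log2(1-q). -0.651*log2(0.455) = 0.739576; -0.349*log2(0.545) = 0.305609. H(P,Q) = 0.739576 + 0.305609 = 1.0452

1.0452 bits


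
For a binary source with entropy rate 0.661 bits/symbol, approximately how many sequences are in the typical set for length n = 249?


log2|A_typical| = nH = 249 * 0.661 = 164.589, so |A_typical| ~ 2^164.589 = 3.517e+49

3.517e+49


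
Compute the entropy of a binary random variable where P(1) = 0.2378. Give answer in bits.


H = -p*log2(p) - (1-p)*log2(1-p). -0.2378*log2(0.2378) = 0.492764; -0.7622*log2(0.7622) = 0.298598. H = 0.492764 + 0.298598 = 0.7914

0.7914 bits


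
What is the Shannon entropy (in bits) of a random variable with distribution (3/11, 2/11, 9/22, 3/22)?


H = -sum(p_i * log2(p_i)). Terms: -(3/11)*log2(3/11) = 0.511219; -(2/11)*log2(2/11) = 0.447169; -(9/22)*log2(9/22) = 0.527525; -(3/22)*log2(3/22) = 0.391973. H = 0.511219 + 0.447169 + 0.527525 + 0.391973 = 1.8779

1.8779 bits


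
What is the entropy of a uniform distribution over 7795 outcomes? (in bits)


H = log2(n) = log2(7795) = 12.9283

12.9283 bits


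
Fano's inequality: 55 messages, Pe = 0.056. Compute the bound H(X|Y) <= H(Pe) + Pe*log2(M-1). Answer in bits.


H(Pe) = -Pe*log2(Pe) - (1-Pe)*log2(1-Pe) = -0.056*log2(0.056) - 0.944*log2(0.944) = 0.232872 + 0.078485 = 0.3114. Pe*log2(M-1) = 0.056*log2(54) = 0.322274. Bound = H(Pe) + Pe*log2(M-1) = 0.232872 + 0.078485 + 0.322274 = 0.6336

0.6336 bits


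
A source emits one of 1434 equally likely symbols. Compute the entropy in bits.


H = log2(n) = log2(1434) = 10.4858

10.4858 bits


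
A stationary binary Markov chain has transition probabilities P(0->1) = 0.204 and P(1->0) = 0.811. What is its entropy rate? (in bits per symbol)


Stationary distribution: pi_0 = p10/(p01+p10) = 0.799, pi_1 = 0.201. Entropy rate H' = pi_0*H(p01) + pi_1*H(p10) = 0.799*0.7299 + 0.201*0.6994 = 0.7237

0.7237 bits/symbol


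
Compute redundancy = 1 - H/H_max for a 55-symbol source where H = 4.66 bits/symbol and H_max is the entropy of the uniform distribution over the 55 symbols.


H_max = log2(K) = log2(55) = 5.7814 bits/symbol. Redundancy = 1 - H/H_max = 1 - 4.66/5.7814 = 1 - 0.806 = 0.194

0.194


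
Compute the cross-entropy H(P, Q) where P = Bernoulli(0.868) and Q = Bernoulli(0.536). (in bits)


H(P,Q) = -p*log2(q) - (1-p)*log2(1-q). -0.868*log2(0.536) = 0.780935; -0.132*log2(0.464) = 0.146230. H(P,Q) = 0.780935 + 0.146230 = 0.9272

0.9272 bits


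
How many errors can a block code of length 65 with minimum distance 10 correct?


Correction capability = floor((d-1)/2) = floor((10-1)/2) = 4

4 errors


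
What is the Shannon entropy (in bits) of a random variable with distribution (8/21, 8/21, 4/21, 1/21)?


H = -sum(p_i * log2(p_i)). Terms: -(8/21)*log2(8/21) = 0.530407; -(8/21)*log2(8/21) = 0.530407; -(4/21)*log2(4/21) = 0.455680; -(1/21)*log2(1/21) = 0.209158. H = 0.530407 + 0.530407 + 0.455680 + 0.209158 = 1.7257

1.7257 bits


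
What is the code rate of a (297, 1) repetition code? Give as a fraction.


Rate = k/n = 1/297

1/297


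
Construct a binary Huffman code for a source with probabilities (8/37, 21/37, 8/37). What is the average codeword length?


Huffman construction (repeatedly merge the two least-probable nodes; each merge adds 1 bit to every symbol beneath it): 8/37 + 8/37 = 16/37; 16/37 + 21/37 = 1. Resulting codeword lengths (in the order the probabilities were given): (2, 1, 2). L_avg = sum(p_i * l_i) = 8/37*2 + 21/37*1 + 8/37*2 = 53/37 = 1.4324

1.4324 bits


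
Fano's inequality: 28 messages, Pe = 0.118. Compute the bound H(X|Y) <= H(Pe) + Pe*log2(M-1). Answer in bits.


H(Pe) = -Pe*log2(Pe) - (1-Pe)*log2(1-Pe) = -0.118*log2(0.118) - 0.882*log2(0.882) = 0.363811 + 0.159774 = 0.5236. Pe*log2(M-1) = 0.118*log2(27) = 0.561077. Bound = H(Pe) + Pe*log2(M-1) = 0.363811 + 0.159774 + 0.561077 = 1.0847

1.0847 bits


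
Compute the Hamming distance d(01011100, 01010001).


Count differing positions: . . . . ^ ^ . ^ = 3 differences

3


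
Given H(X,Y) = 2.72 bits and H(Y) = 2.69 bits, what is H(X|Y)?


H(X|Y) = H(X,Y) - H(Y) = 2.72 - 2.69 = 0.03

0.03 bits


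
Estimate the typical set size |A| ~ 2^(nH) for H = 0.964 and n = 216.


log2|A_typical| = nH = 216 * 0.964 = 208.224, so |A_typical| ~ 2^208.224 = 4.805e+62

4.805e+62


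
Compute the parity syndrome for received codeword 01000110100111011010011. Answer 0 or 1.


Syndrome = XOR of all bits = 0 XOR 1 XOR 0 XOR 0 XOR 0 XOR 1 XOR 1 XOR 0 XOR 1 XOR 0 XOR 0 XOR 1 XOR 1 XOR 1 XOR 0 XOR 1 XOR 1 XOR 0 XOR 1 XOR 0 XOR 0 XOR 1 XOR 1 = 0

0


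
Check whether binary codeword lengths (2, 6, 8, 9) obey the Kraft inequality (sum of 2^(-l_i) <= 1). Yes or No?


Kraft sum = sum(2^(-l_i)) = 0.2715, need <= 1. Result: satisfied (a binary prefix-free code with these lengths exists)

Yes


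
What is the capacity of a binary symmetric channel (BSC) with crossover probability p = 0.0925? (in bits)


H(p) = -p*log2(p) - (1-p)*log2(1-p) = -0.0925*log2(0.0925) - 0.9075*log2(0.9075) = 0.317682 + 0.127078 = 0.4448. C = 1 - H(p) = 1 - 0.4448 = 0.5552

0.5552 bits


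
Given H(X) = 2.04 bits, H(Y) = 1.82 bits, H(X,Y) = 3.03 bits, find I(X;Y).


I(X;Y) = H(X) + H(Y) - H(X,Y) = 2.04 + 1.82 - 3.03 = 0.83

0.83 bits


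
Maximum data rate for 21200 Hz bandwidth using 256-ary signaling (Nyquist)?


Rate = 2 * B * log2(M) = 2 * 21200 * 8.0 = 339200.0

339200.0 bps


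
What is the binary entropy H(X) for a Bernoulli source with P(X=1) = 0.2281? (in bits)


H = -p*log2(p) - (1-p)*log2(1-p). -0.2281*log2(0.2281) = 0.486369; -0.7719*log2(0.7719) = 0.288316. H = 0.486369 + 0.288316 = 0.7747

0.7747 bits


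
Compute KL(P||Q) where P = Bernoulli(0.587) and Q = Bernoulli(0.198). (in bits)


KL = p*log2(p/q) + (1-p)*log2((1-p)/(1-q)) = 0.587*log2(0.587/0.198) + 0.413*log2(0.413/0.802) = 0.5249

0.5249 bits


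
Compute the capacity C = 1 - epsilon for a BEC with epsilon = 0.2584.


C = 1 - epsilon = 1 - 0.2584 = 0.7416

0.7416 bits


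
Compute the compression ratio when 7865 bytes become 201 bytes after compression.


Ratio = original / compressed = 7865 / 201 = 39.1294

39.1294


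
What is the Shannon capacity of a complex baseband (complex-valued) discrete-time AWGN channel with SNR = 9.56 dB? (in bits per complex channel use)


SNR_linear = 10^(9.56/10) = 9.0365; C = log2(1 + SNR_linear) = log2(1 + 9.0365) = 3.3272

3.3272 bits/channel use


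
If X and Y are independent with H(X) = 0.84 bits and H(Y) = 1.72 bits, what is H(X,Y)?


For independent variables, H(X,Y) = H(X) + H(Y) = 0.84 + 1.72 = 2.56

2.56 bits


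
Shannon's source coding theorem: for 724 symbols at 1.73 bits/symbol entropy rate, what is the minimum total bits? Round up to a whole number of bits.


Minimum bits >= n * H = 724 * 1.73 = 1252.52, rounded up to a whole number of bits = 1253

1253 bits


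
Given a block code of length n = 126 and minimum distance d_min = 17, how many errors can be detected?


Detection capability = d_min - 1 = 17 - 1 = 16

16 errors


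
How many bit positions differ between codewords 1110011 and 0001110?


Count differing positions: ^ ^ ^ ^ ^ . ^ = 6 differences

6


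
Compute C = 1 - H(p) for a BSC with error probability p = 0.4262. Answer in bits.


H(p) = -p*log2(p) - (1-p)*log2(1-p) = -0.4262*log2(0.4262) - 0.5738*log2(0.5738) = 0.524395 + 0.459832 = 0.9842. C = 1 - H(p) = 1 - 0.9842 = 0.0158

0.0158 bits


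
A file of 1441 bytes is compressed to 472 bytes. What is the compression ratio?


Ratio = original / compressed = 1441 / 472 = 3.053

3.053


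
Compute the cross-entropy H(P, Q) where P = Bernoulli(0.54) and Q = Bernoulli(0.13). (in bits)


H(P,Q) = -p*log2(q) - (1-p)*log2(1-q). -0.54*log2(0.13) = 1.589445; -0.46*log2(0.87) = 0.092420. H(P,Q) = 1.589445 + 0.092420 = 1.6819

1.6819 bits


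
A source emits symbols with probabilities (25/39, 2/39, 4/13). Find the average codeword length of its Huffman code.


Huffman construction (repeatedly merge the two least-probable nodes; each merge adds 1 bit to every symbol beneath it): 2/39 + 4/13 = 14/39; 14/39 + 25/39 = 1. Resulting codeword lengths (in the order the probabilities were given): (1, 2, 2). L_avg = sum(p_i * l_i) = 25/39*1 + 2/39*2 + 4/13*2 = 53/39 = 1.359

1.359 bits


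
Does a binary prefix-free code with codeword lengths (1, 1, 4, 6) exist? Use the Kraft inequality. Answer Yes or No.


Kraft sum = sum(2^(-l_i)) = 1.0781, need <= 1. Result: violated (a binary prefix-free code with these lengths cannot exist)

No


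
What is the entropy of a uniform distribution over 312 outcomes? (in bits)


H = log2(n) = log2(312) = 8.2854

8.2854 bits


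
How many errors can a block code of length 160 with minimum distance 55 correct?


Correction capability = floor((d-1)/2) = floor((55-1)/2) = 27

27 errors


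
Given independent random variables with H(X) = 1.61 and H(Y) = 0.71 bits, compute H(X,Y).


For independent variables, H(X,Y) = H(X) + H(Y) = 1.61 + 0.71 = 2.32

2.32 bits


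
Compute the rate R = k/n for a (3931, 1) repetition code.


Rate = k/n = 1/3931

1/3931


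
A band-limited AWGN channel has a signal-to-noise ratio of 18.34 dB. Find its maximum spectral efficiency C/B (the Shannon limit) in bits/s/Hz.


SNR_linear = 10^(18.34/10) = 68.2339; C/B = log2(1 + SNR_linear) = log2(1 + 68.2339) = 6.1134

6.1134 bits/s/Hz


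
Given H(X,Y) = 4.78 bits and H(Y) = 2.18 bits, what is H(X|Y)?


H(X|Y) = H(X,Y) - H(Y) = 4.78 - 2.18 = 2.6

2.6 bits


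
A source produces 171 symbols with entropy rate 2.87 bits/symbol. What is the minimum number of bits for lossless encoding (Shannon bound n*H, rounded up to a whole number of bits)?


Minimum bits >= n * H = 171 * 2.87 = 490.77, rounded up to a whole number of bits = 491

491 bits


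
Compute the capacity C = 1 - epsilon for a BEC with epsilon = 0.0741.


C = 1 - epsilon = 1 - 0.0741 = 0.9259

0.9259 bits


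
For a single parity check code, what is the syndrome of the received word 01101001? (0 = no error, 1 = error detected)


Syndrome = XOR of all bits = 0 XOR 1 XOR 1 XOR 0 XOR 1 XOR 0 XOR 0 XOR 1 = 0

0


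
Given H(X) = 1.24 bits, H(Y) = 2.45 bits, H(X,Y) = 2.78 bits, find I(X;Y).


I(X;Y) = H(X) + H(Y) - H(X,Y) = 1.24 + 2.45 - 2.78 = 0.91

0.91 bits


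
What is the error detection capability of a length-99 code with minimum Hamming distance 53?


Detection capability = d_min - 1 = 53 - 1 = 52

52 errors


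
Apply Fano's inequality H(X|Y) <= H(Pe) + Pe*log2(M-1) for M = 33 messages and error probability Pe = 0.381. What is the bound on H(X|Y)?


H(Pe) = -Pe*log2(Pe) - (1-Pe)*log2(1-Pe) = -0.381*log2(0.381) - 0.619*log2(0.619) = 0.530404 + 0.428341 = 0.9587. Pe*log2(M-1) = 0.381*log2(32) = 1.905000. Bound = H(Pe) + Pe*log2(M-1) = 0.530404 + 0.428341 + 1.905000 = 2.8637

2.8637 bits


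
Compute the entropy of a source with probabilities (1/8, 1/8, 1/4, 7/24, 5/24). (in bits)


H = -sum(p_i * log2(p_i)). Terms: -(1/8)*log2(1/8) = 0.375000; -(1/8)*log2(1/8) = 0.375000; -(1/4)*log2(1/4) = 0.500000; -(7/24)*log2(7/24) = 0.518469; -(5/24)*log2(5/24) = 0.471466. H = 0.375000 + 0.375000 + 0.500000 + 0.518469 + 0.471466 = 2.2399

2.2399 bits


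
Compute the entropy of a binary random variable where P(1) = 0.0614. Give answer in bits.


H = -p*log2(p) - (1-p)*log2(1-p). -0.0614*log2(0.0614) = 0.247173; -0.9386*log2(0.9386) = 0.085805. H = 0.247173 + 0.085805 = 0.333

0.333 bits


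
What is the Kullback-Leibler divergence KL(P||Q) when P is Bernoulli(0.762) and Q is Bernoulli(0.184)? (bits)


KL = p*log2(p/q) + (1-p)*log2((1-p)/(1-q)) = 0.762*log2(0.762/0.184) + 0.238*log2(0.238/0.816) = 1.1391

1.1391 bits


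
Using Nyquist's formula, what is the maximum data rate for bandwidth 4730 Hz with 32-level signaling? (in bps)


Rate = 2 * B * log2(M) = 2 * 4730 * 5.0 = 47300.0

47300.0 bps


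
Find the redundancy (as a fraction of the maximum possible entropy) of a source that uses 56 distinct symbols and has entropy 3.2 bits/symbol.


H_max = log2(K) = log2(56) = 5.8074 bits/symbol. Redundancy = 1 - H/H_max = 1 - 3.2/5.8074 = 1 - 0.551 = 0.449

0.449


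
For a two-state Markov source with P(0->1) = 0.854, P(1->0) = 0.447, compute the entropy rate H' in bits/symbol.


Stationary distribution: pi_0 = p10/(p01+p10) = 0.3436, pi_1 = 0.6564. Entropy rate H' = pi_0*H(p01) + pi_1*H(p10) = 0.3436*0.5997 + 0.6564*0.9919 = 0.8571

0.8571 bits/symbol


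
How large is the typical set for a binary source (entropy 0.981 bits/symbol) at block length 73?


log2|A_typical| = nH = 73 * 0.981 = 71.613, so |A_typical| ~ 2^71.613 = 3.611e+21

3.611e+21


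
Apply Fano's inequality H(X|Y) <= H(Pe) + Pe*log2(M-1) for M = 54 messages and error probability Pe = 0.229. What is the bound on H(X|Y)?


H(Pe) = -Pe*log2(Pe) - (1-Pe)*log2(1-Pe) = -0.229*log2(0.229) - 0.771*log2(0.771) = 0.486987 + 0.289277 = 0.7763. Pe*log2(M-1) = 0.229*log2(53) = 1.311694. Bound = H(Pe) + Pe*log2(M-1) = 0.486987 + 0.289277 + 1.311694 = 2.088

2.088 bits


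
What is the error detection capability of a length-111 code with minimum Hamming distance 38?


Detection capability = d_min - 1 = 38 - 1 = 37

37 errors


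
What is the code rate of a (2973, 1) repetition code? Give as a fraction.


Rate = k/n = 1/2973

1/2973


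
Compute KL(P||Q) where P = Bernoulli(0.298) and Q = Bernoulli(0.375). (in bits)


KL = p*log2(p/q) + (1-p)*log2((1-p)/(1-q)) = 0.298*log2(0.298/0.375) + 0.702*log2(0.702/0.625) = 0.0189

0.0189 bits


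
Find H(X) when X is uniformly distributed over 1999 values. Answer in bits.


H = log2(n) = log2(1999) = 10.9651

10.9651 bits


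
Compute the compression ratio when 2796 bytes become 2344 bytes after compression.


Ratio = original / compressed = 2796 / 2344 = 1.1928

1.1928


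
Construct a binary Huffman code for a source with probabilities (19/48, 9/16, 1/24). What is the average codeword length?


Huffman construction (repeatedly merge the two least-probable nodes; each merge adds 1 bit to every symbol beneath it): 1/24 + 19/48 = 7/16; 7/16 + 9/16 = 1. Resulting codeword lengths (in the order the probabilities were given): (2, 1, 2). L_avg = sum(p_i * l_i) = 19/48*2 + 9/16*1 + 1/24*2 = 23/16 = 1.4375

1.4375 bits


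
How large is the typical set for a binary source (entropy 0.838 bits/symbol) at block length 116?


log2|A_typical| = nH = 116 * 0.838 = 97.208, so |A_typical| ~ 2^97.208 = 1.830e+29

1.830e+29


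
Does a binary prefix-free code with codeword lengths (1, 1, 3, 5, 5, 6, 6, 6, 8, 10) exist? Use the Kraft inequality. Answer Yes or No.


Kraft sum = sum(2^(-l_i)) = 1.2393, need <= 1. Result: violated (a binary prefix-free code with these lengths cannot exist)

No


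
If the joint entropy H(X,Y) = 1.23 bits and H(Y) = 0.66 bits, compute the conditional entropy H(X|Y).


H(X|Y) = H(X,Y) - H(Y) = 1.23 - 0.66 = 0.57

0.57 bits


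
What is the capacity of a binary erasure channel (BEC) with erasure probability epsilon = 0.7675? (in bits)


C = 1 - epsilon = 1 - 0.7675 = 0.2325

0.2325 bits


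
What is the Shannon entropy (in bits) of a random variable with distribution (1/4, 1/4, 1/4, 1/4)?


H = -sum(p_i * log2(p_i)). Terms: -(1/4)*log2(1/4) = 0.500000; -(1/4)*log2(1/4) = 0.500000; -(1/4)*log2(1/4) = 0.500000; -(1/4)*log2(1/4) = 0.500000. H = 0.500000 + 0.500000 + 0.500000 + 0.500000 = 2.0

2.0 bits


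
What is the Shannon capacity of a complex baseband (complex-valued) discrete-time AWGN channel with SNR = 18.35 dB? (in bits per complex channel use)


SNR_linear = 10^(18.35/10) = 68.3912; C = log2(1 + SNR_linear) = log2(1 + 68.3912) = 6.1167

6.1167 bits/channel use


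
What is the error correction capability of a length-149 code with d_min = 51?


Correction capability = floor((d-1)/2) = floor((51-1)/2) = 25

25 errors


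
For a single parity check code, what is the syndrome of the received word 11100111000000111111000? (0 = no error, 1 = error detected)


Syndrome = XOR of all bits = 1 XOR 1 XOR 1 XOR 0 XOR 0 XOR 1 XOR 1 XOR 1 XOR 0 XOR 0 XOR 0 XOR 0 XOR 0 XOR 0 XOR 1 XOR 1 XOR 1 XOR 1 XOR 1 XOR 1 XOR 0 XOR 0 XOR 0 = 0

0


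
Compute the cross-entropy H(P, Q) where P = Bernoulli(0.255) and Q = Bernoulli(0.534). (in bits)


H(P,Q) = -p*log2(q) - (1-p)*log2(1-q). -0.255*log2(0.534) = 0.230798; -0.745*log2(0.466) = 0.820691. H(P,Q) = 0.230798 + 0.820691 = 1.0515

1.0515 bits


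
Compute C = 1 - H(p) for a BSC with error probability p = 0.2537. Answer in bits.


H(p) = -p*log2(p) - (1-p)*log2(1-p) = -0.2537*log2(0.2537) - 0.7463*log2(0.7463) = 0.502023 + 0.315067 = 0.8171. C = 1 - H(p) = 1 - 0.8171 = 0.1829

0.1829 bits


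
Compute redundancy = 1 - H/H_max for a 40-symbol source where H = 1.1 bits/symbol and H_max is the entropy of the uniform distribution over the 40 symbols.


H_max = log2(K) = log2(40) = 5.3219 bits/symbol. Redundancy = 1 - H/H_max = 1 - 1.1/5.3219 = 1 - 0.2067 = 0.7933

0.7933


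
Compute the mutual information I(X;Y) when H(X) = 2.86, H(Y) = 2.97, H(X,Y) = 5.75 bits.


I(X;Y) = H(X) + H(Y) - H(X,Y) = 2.86 + 2.97 - 5.75 = 0.08

0.08 bits


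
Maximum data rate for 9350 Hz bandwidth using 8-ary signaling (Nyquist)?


Rate = 2 * B * log2(M) = 2 * 9350 * 3.0 = 56100.0

56100.0 bps


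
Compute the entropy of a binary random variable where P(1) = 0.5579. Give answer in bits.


H = -p*log2(p) - (1-p)*log2(1-p). -0.5579*log2(0.5579) = 0.469708; -0.4421*log2(0.4421) = 0.520597. H = 0.469708 + 0.520597 = 0.9903

0.9903 bits


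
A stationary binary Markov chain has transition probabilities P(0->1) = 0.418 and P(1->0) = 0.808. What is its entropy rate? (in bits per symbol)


Stationary distribution: pi_0 = p10/(p01+p10) = 0.6591, pi_1 = 0.3409. Entropy rate H' = pi_0*H(p01) + pi_1*H(p10) = 0.6591*0.9805 + 0.3409*0.7056 = 0.8868

0.8868 bits/symbol


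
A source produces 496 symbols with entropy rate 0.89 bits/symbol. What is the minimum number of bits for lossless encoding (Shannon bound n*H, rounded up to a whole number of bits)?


Minimum bits >= n * H = 496 * 0.89 = 441.44, rounded up to a whole number of bits = 442

442 bits


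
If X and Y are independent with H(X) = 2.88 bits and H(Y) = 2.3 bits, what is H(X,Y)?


For independent variables, H(X,Y) = H(X) + H(Y) = 2.88 + 2.3 = 5.18

5.18 bits


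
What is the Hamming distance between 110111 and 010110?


Count differing positions: ^ . . . . ^ = 2 differences

2


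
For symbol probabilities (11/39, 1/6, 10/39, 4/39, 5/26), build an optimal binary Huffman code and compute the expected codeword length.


Huffman construction (repeatedly merge the two least-probable nodes; each merge adds 1 bit to every symbol beneath it): 4/39 + 1/6 = 7/26; 5/26 + 10/39 = 35/78; 7/26 + 11/39 = 43/78; 35/78 + 43/78 = 1. Resulting codeword lengths (in the order the probabilities were given): (2, 3, 2, 3, 2). L_avg = sum(p_i * l_i) = 11/39*2 + 1/6*3 + 10/39*2 + 4/39*3 + 5/26*2 = 59/26 = 2.2692

2.2692 bits


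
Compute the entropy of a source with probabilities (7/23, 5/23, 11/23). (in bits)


H = -sum(p_i * log2(p_i)). Terms: -(7/23)*log2(7/23) = 0.522324; -(5/23)*log2(5/23) = 0.478616; -(11/23)*log2(11/23) = 0.508932. H = 0.522324 + 0.478616 + 0.508932 = 1.5099

1.5099 bits


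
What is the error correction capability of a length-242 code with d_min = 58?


Correction capability = floor((d-1)/2) = floor((58-1)/2) = 28

28 errors


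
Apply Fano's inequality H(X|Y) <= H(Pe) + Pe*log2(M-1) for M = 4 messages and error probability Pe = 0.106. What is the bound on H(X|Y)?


H(Pe) = -Pe*log2(Pe) - (1-Pe)*log2(1-Pe) = -0.106*log2(0.106) - 0.894*log2(0.894) = 0.343214 + 0.144518 = 0.4877. Pe*log2(M-1) = 0.106*log2(3) = 0.168006. Bound = H(Pe) + Pe*log2(M-1) = 0.343214 + 0.144518 + 0.168006 = 0.6557

0.6557 bits


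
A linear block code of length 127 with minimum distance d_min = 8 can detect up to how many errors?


Detection capability = d_min - 1 = 8 - 1 = 7

7 errors


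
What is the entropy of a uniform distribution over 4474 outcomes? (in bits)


H = log2(n) = log2(4474) = 12.1273

12.1273 bits


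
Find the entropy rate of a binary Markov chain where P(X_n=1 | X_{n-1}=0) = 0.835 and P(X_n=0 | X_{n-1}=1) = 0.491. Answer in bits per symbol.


Stationary distribution: pi_0 = p10/(p01+p10) = 0.3703, pi_1 = 0.6297. Entropy rate H' = pi_0*H(p01) + pi_1*H(p10) = 0.3703*0.6461 + 0.6297*0.9998 = 0.8688

0.8688 bits/symbol


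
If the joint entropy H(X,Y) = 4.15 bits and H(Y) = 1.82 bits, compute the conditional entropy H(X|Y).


H(X|Y) = H(X,Y) - H(Y) = 4.15 - 1.82 = 2.33

2.33 bits


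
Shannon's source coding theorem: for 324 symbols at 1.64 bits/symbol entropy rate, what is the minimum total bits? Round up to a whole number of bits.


Minimum bits >= n * H = 324 * 1.64 = 531.36, rounded up to a whole number of bits = 532

532 bits


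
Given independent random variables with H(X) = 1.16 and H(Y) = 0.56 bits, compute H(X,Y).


For independent variables, H(X,Y) = H(X) + H(Y) = 1.16 + 0.56 = 1.72

1.72 bits


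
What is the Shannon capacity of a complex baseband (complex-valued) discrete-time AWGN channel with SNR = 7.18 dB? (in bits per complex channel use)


SNR_linear = 10^(7.18/10) = 5.224; C = log2(1 + SNR_linear) = log2(1 + 5.224) = 2.6378

2.6378 bits/channel use


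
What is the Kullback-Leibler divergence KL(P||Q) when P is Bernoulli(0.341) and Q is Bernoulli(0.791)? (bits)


KL = p*log2(p/q) + (1-p)*log2((1-p)/(1-q)) = 0.341*log2(0.341/0.791) + 0.659*log2(0.659/0.209) = 0.6779

0.6779 bits


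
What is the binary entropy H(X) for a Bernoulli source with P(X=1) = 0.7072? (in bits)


H = -p*log2(p) - (1-p)*log2(1-p). -0.7072*log2(0.7072) = 0.353466; -0.2928*log2(0.2928) = 0.518845. H = 0.353466 + 0.518845 = 0.8723

0.8723 bits


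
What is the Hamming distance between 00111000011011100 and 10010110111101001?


Count differing positions: ^ . ^ . ^ ^ ^ . ^ . . ^ ^ . ^ . ^ = 10 differences

10


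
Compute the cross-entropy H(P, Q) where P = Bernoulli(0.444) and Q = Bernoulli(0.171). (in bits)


H(P,Q) = -p*log2(q) - (1-p)*log2(1-q). -0.444*log2(0.171) = 1.131282; -0.556*log2(0.829) = 0.150429. H(P,Q) = 1.131282 + 0.150429 = 1.2817

1.2817 bits


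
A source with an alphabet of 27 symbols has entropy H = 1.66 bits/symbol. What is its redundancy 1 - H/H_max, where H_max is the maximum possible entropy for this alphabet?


H_max = log2(K) = log2(27) = 4.7549 bits/symbol. Redundancy = 1 - H/H_max = 1 - 1.66/4.7549 = 1 - 0.3491 = 0.6509

0.6509


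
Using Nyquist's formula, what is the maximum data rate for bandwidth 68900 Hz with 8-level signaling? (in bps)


Rate = 2 * B * log2(M) = 2 * 68900 * 3.0 = 413400.0

413400.0 bps


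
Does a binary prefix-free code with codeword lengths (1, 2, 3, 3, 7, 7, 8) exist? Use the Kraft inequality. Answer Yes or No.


Kraft sum = sum(2^(-l_i)) = 1.0195, need <= 1. Result: violated (a binary prefix-free code with these lengths cannot exist)

No


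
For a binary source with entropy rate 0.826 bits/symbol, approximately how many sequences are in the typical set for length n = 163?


log2|A_typical| = nH = 163 * 0.826 = 134.638, so |A_typical| ~ 2^134.638 = 3.389e+40

3.389e+40


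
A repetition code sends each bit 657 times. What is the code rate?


Rate = k/n = 1/657

1/657


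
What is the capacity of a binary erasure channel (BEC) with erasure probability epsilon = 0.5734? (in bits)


C = 1 - epsilon = 1 - 0.5734 = 0.4266

0.4266 bits


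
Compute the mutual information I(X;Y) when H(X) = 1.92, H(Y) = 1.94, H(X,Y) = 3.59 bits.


I(X;Y) = H(X) + H(Y) - H(X,Y) = 1.92 + 1.94 - 3.59 = 0.27

0.27 bits


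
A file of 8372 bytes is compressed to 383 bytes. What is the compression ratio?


Ratio = original / compressed = 8372 / 383 = 21.859

21.859


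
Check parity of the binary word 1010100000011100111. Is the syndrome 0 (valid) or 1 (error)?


Syndrome = XOR of all bits = 1 XOR 0 XOR 1 XOR 0 XOR 1 XOR 0 XOR 0 XOR 0 XOR 0 XOR 0 XOR 0 XOR 1 XOR 1 XOR 1 XOR 0 XOR 0 XOR 1 XOR 1 XOR 1 = 1

1


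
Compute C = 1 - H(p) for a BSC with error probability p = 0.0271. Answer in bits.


H(p) = -p*log2(p) - (1-p)*log2(1-p) = -0.0271*log2(0.0271) - 0.9729*log2(0.9729) = 0.141071 + 0.038562 = 0.1796. C = 1 - H(p) = 1 - 0.1796 = 0.8204

0.8204 bits


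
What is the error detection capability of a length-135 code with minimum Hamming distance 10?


Detection capability = d_min - 1 = 10 - 1 = 9

9 errors


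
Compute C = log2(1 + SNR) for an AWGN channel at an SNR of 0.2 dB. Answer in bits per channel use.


SNR_linear = 10^(0.2/10) = 1.0471; C = log2(1 + SNR_linear) = log2(1 + 1.0471) = 1.0336

1.0336 bits/channel use


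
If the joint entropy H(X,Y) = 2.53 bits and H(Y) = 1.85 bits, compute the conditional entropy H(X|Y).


H(X|Y) = H(X,Y) - H(Y) = 2.53 - 1.85 = 0.68

0.68 bits


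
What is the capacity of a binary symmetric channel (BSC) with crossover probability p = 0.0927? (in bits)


H(p) = -p*log2(p) - (1-p)*log2(1-p) = -0.0927*log2(0.0927) - 0.9073*log2(0.9073) = 0.318080 + 0.127338 = 0.4454. C = 1 - H(p) = 1 - 0.4454 = 0.5546

0.5546 bits


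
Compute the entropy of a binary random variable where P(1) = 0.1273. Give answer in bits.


H = -p*log2(p) - (1-p)*log2(1-p). -0.1273*log2(0.1273) = 0.378551; -0.8727*log2(0.8727) = 0.171435. H = 0.378551 + 0.171435 = 0.55

0.55 bits


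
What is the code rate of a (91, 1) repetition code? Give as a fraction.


Rate = k/n = 1/91

1/91


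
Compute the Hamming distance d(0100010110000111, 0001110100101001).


Count differing positions: . ^ . ^ ^ . . . ^ . ^ . ^ ^ ^ . = 8 differences

8


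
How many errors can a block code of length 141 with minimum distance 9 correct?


Correction capability = floor((d-1)/2) = floor((9-1)/2) = 4

4 errors


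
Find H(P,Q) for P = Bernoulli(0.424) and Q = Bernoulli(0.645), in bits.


H(P,Q) = -p*log2(q) - (1-p)*log2(1-q). -0.424*log2(0.645) = 0.268235; -0.576*log2(0.355) = 0.860607. H(P,Q) = 0.268235 + 0.860607 = 1.1288

1.1288 bits


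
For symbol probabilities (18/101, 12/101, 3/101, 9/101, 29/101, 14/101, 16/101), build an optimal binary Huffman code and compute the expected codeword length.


Huffman construction (repeatedly merge the two least-probable nodes; each merge adds 1 bit to every symbol beneath it): 3/101 + 9/101 = 12/101; 12/101 + 12/101 = 24/101; 14/101 + 16/101 = 30/101; 18/101 + 24/101 = 42/101; 29/101 + 30/101 = 59/101; 42/101 + 59/101 = 1. Resulting codeword lengths (in the order the probabilities were given): (2, 3, 4, 4, 2, 3, 3). L_avg = sum(p_i * l_i) = 18/101*2 + 12/101*3 + 3/101*4 + 9/101*4 + 29/101*2 + 14/101*3 + 16/101*3 = 268/101 = 2.6535

2.6535 bits


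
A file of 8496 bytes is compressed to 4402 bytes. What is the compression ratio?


Ratio = original / compressed = 8496 / 4402 = 1.93

1.93


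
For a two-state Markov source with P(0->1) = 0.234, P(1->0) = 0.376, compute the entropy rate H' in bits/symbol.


Stationary distribution: pi_0 = p10/(p01+p10) = 0.6164, pi_1 = 0.3836. Entropy rate H' = pi_0*H(p01) + pi_1*H(p10) = 0.6164*0.7849 + 0.3836*0.9552 = 0.8502

0.8502 bits/symbol


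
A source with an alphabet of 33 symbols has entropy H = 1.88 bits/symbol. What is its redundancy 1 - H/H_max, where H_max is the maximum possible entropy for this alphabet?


H_max = log2(K) = log2(33) = 5.0444 bits/symbol. Redundancy = 1 - H/H_max = 1 - 1.88/5.0444 = 1 - 0.3727 = 0.6273

0.6273


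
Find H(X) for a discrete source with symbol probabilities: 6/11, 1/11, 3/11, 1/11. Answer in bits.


H = -sum(p_i * log2(p_i)). Terms: -(6/11)*log2(6/11) = 0.476983; -(1/11)*log2(1/11) = 0.314494; -(3/11)*log2(3/11) = 0.511219; -(1/11)*log2(1/11) = 0.314494. H = 0.476983 + 0.314494 + 0.511219 + 0.314494 = 1.6172

1.6172 bits


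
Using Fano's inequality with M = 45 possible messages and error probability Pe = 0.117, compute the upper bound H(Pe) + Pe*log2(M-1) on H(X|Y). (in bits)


H(Pe) = -Pe*log2(Pe) - (1-Pe)*log2(1-Pe) = -0.117*log2(0.117) - 0.883*log2(0.883) = 0.362164 + 0.158511 = 0.5207. Pe*log2(M-1) = 0.117*log2(44) = 0.638753. Bound = H(Pe) + Pe*log2(M-1) = 0.362164 + 0.158511 + 0.638753 = 1.1594

1.1594 bits


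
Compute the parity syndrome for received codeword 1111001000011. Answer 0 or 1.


Syndrome = XOR of all bits = 1 XOR 1 XOR 1 XOR 1 XOR 0 XOR 0 XOR 1 XOR 0 XOR 0 XOR 0 XOR 0 XOR 1 XOR 1 = 1

1


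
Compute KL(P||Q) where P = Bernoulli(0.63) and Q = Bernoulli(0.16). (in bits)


KL = p*log2(p/q) + (1-p)*log2((1-p)/(1-q)) = 0.63*log2(0.63/0.16) + 0.37*log2(0.37/0.84) = 0.808

0.808 bits


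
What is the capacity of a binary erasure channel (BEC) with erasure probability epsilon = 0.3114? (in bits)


C = 1 - epsilon = 1 - 0.3114 = 0.6886

0.6886 bits


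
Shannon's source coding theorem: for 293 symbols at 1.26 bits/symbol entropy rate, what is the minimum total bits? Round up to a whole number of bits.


Minimum bits >= n * H = 293 * 1.26 = 369.18, rounded up to a whole number of bits = 370

370 bits


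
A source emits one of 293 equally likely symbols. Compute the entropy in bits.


H = log2(n) = log2(293) = 8.1948

8.1948 bits


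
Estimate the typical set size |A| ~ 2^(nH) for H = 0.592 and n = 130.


log2|A_typical| = nH = 130 * 0.592 = 76.96, so |A_typical| ~ 2^76.96 = 1.470e+23

1.470e+23
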